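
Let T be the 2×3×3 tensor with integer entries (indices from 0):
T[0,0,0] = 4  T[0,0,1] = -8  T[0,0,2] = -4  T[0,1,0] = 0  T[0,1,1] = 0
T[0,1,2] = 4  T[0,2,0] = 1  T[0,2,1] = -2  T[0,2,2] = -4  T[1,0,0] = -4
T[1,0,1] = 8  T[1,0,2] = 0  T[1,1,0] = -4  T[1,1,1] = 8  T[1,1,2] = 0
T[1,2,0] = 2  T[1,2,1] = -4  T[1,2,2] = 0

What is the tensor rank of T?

Lower bound: the mode-1 unfolding of T (rows indexed by i, columns by (j,k) = (0,0), (0,1), (0,2), (1,0), (1,1), (1,2), (2,0), (2,1), (2,2)) is [[4, -8, -4, 0, 0, 4, 1, -2, -4], [-4, 8, 0, -4, 8, 0, 2, -4, 0]].
There the 2×2 minor on rows i ∈ {0, 1}, columns (j,k) ∈ {(0,0), (0,2)} is det [[4, -4], [-4, 0]] = -16 ≠ 0, so this unfolding has rank ≥ 2; CP rank is at least every unfolding rank, so rank(T) ≥ 2. (Flattening ranks never certify an upper bound on CP rank; for that we must actually write T with 2 rank-1 terms.)
Upper bound — finding two terms. Write S_k = T[:,:,k] for the frontal slices: S₀ = [[4, 0, 1], [-4, -4, 2]], S₁ = [[-8, 0, -2], [8, 8, -4]], S₂ = [[-4, 4, -4], [0, 0, 0]].
If T = a₁ ∘ b₁ ∘ c₁ + a₂ ∘ b₂ ∘ c₂ then each S_k = c₁[k]·a₁b₁ᵀ + c₂[k]·a₂b₂ᵀ. S₀ and S₂ are linearly independent, so a₁b₁ᵀ and a₂b₂ᵀ must span the same plane of matrices: they are the rank-1 matrices of the form x·S₀ + y·S₂.
The 2×2 minor of x·S₀ + y·S₂ on rows {0,1}, columns {0,1} is −16·x² + 32·xy = (-16)·(x − 2·y)(x), vanishing at (x:y) = (2:1) and (0:1).
M₁ = 2·S₀ + S₂ = [[4, 4, -2], [-8, -8, 4]] = 2·[1, -2][2, 2, -1]ᵀ and M₂ = S₂ = [[-4, 4, -4], [0, 0, 0]] = (-4)·[1, 0][1, -1, 1]ᵀ, so take a₁ = [1, -2], b₁ = [2, 2, -1], a₂ = [1, 0], b₂ = [1, -1, 1].
Each slice is an integer combination of E₁ = a₁b₁ᵀ and E₂ = a₂b₂ᵀ: S₀ = E₁ + 2·E₂, S₁ = −2·E₁ − 4·E₂, S₂ = −4·E₂; reading off coefficients, c₁ = [1, -2, 0] and c₂ = [2, -4, -4].
Hence T = [1, -2] ∘ [2, 2, -1] ∘ [1, -2, 0] + [1, 0] ∘ [1, -1, 1] ∘ [2, -4, -4], so rank(T) ≤ 2.
These bounds meet, so rank(T) = 2.
Check entry T[0,1,0] = 0: (1)·(2)·(1) + (1)·(-1)·(2) = 0.

2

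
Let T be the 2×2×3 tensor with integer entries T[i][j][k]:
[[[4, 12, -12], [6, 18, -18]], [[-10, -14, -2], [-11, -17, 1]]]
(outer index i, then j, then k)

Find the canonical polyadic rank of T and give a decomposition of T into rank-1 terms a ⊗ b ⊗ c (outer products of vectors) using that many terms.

Lower bound: the mode-3 unfolding of T (rows indexed by k, columns by (i,j) = (0,0), (0,1), (1,0), (1,1)) is [[4, 6, -10, -11], [12, 18, -14, -17], [-12, -18, -2, 1]].
There the 2×2 minor on rows k ∈ {0, 1}, columns (i,j) ∈ {(0,0), (1,0)} is det [[4, -10], [12, -14]] = 64 ≠ 0, so this unfolding has rank ≥ 2; CP rank is at least every unfolding rank, so rank(T) ≥ 2. (Unfolding ranks only ever bound the CP rank from below — rank(T) can be strictly larger than all of them — so the matching upper bound has to come from an explicit 2-term decomposition.)
Upper bound — finding two terms. Write S_k = T[:,:,k] for the frontal slices: S₀ = [[4, 6], [-10, -11]], S₁ = [[12, 18], [-14, -17]], S₂ = [[-12, -18], [-2, 1]].
If T = a₁ ⊗ b₁ ⊗ c₁ + a₂ ⊗ b₂ ⊗ c₂ then each S_k = c₁[k]·a₁b₁ᵀ + c₂[k]·a₂b₂ᵀ. S₀ and S₁ are linearly independent, so a₁b₁ᵀ and a₂b₂ᵀ must span the same plane of matrices: they are the rank-1 matrices of the form x·S₀ + y·S₁.
det(x·S₀ + y·S₁) is 16·x² + 64·xy + 48·y² = 16·(x + 3·y)(x + y), vanishing at (x:y) = (3:-1) and (1:-1).
M₁ = 3·S₀ − S₁ = [[0, 0], [-16, -16]] = (-16)·(0, 1)(1, 1)ᵀ and M₂ = S₀ − S₁ = [[-8, -12], [4, 6]] = (-2)·(2, -1)(2, 3)ᵀ, so take a₁ = (0, 1), b₁ = (1, 1), a₂ = (2, -1), b₂ = (2, 3).
Each slice is an integer combination of E₁ = a₁b₁ᵀ and E₂ = a₂b₂ᵀ: S₀ = −8·E₁ + E₂, S₁ = −8·E₁ + 3·E₂, S₂ = −8·E₁ − 3·E₂; reading off coefficients, c₁ = (-8, -8, -8) and c₂ = (1, 3, -3).
Hence T = (0, 1) ⊗ (1, 1) ⊗ (-8, -8, -8) + (2, -1) ⊗ (2, 3) ⊗ (1, 3, -3), so rank(T) ≤ 2.
These bounds meet, so rank(T) = 2.

rank(T) = 2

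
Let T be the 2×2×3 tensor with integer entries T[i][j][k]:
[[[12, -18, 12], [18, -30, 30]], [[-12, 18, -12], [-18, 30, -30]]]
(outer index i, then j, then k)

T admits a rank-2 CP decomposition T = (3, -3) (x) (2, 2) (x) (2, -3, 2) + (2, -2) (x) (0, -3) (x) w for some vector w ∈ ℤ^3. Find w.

Subtract the known terms from T to get the rank-1 residual R = (2, -2) (x) (0, -3) (x) w, so R[i,j,k] = a[i]·b[j]·w[k]. Pick indices with nonzero a[0]·b[1] = (2)·(-3) = -6. Only the fibre through (0,1,·) is needed: R[0,1,:] = T[0,1,:] − Σₗ aₗ[0]bₗ[1]cₗ = [18, -30, 30] − (3)·(2)·(2, -3, 2) = [6, -12, 18]. Then w[k] = R[0,1,k] / -6 for each k, giving w = [6, -12, 18] / -6 = (-1, 2, -3).

w = (-1, 2, -3)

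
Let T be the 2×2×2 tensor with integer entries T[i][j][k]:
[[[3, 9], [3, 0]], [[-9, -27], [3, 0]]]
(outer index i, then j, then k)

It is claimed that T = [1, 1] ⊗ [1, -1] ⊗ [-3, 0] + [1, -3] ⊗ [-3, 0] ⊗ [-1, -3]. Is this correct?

Reconstruct entry (0,0,0) from the claimed factors: Σₗ aₗ[0]bₗ[0]cₗ[0] = (1)·(1)·(-3) + (1)·(-3)·(-1) = 0, but T[0,0,0] = 3. The claim is false.

No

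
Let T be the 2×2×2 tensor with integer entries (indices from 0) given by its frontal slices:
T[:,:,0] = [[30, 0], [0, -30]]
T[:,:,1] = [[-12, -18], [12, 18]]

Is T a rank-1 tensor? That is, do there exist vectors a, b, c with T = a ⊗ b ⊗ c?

No

The mode-1 unfolding of T (rows indexed by i, columns by (j,k) = (0,0), (0,1), (1,0), (1,1)) is [[30, -12, 0, -18], [0, 12, -30, 18]].
There the 2×2 minor on rows i ∈ {0, 1}, columns (j,k) ∈ {(0,0), (0,1)} is det [[30, -12], [0, 12]] = 360 ≠ 0, so this unfolding has rank ≥ 2; CP rank is at least every unfolding rank, so rank(T) ≥ 2.
In particular rank(T) ≥ 2 > 1, so T is not rank-1.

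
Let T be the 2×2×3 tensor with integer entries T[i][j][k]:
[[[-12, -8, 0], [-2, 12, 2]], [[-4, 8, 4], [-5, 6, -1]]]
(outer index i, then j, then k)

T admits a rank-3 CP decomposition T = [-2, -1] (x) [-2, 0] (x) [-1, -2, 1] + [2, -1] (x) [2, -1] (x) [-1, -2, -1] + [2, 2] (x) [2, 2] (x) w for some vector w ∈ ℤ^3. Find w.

Subtract the known terms from T to get the rank-1 residual R = [2, 2] (x) [2, 2] (x) w, so R[i,j,k] = a[i]·b[j]·w[k]. Pick indices with nonzero a[0]·b[0] = (2)·(2) = 4. Only the fibre through (0,0,·) is needed: R[0,0,:] = T[0,0,:] − Σₗ aₗ[0]bₗ[0]cₗ = [-12, -8, 0] − (-2)·(-2)·[-1, -2, 1] − (2)·(2)·[-1, -2, -1] = [-4, 8, 0]. Then w[k] = R[0,0,k] / 4 for each k, giving w = [-4, 8, 0] / 4 = [-1, 2, 0].

w = [-1, 2, 0]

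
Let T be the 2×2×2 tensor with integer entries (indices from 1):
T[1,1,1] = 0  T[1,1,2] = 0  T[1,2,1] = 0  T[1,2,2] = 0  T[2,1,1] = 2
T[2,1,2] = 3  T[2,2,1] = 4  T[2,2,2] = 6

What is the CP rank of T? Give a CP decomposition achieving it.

Lower bound: T ≠ 0 (e.g. T[2,1,1] = 2), so rank(T) ≥ 1.
Upper bound: if T = a ⊗ b ⊗ c then every fibre of T is a multiple of the corresponding factor, so read the factors off the fibres through the nonzero entry T[2,1,1] = 2.
The mode-1 fibre T[:,1,1] = [0, 2] gives a = [0, 1] (primitive direction); the mode-2 fibre T[2,:,1] = [2, 4] gives b = [1, 2]; then c[k] = T[2,1,k] / (a[2]·b[1]) = [2, 3] / 1 = [2, 3].
Expanding [0, 1] ⊗ [1, 2] ⊗ [2, 3] reproduces all 8 entries of T, so T = [0, 1] ⊗ [1, 2] ⊗ [2, 3] and rank(T) ≤ 1.
These bounds meet, so rank(T) = 1.

rank(T) = 1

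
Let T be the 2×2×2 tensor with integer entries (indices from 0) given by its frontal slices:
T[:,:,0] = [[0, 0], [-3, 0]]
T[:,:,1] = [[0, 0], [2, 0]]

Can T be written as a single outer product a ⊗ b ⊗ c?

If T = a ⊗ b ⊗ c then every fibre of T is a multiple of the corresponding factor, so read the factors off the fibres through the nonzero entry T[1,0,0] = -3.
The mode-1 fibre T[:,0,0] = [0, -3] gives a = [0, 1] (primitive direction); the mode-2 fibre T[1,:,0] = [-3, 0] gives b = [1, 0]; then c[k] = T[1,0,k] / (a[1]·b[0]) = [-3, 2] / 1 = [-3, 2].
Expanding [0, 1] ⊗ [1, 0] ⊗ [-3, 2] reproduces all 8 entries of T, so T = [0, 1] ⊗ [1, 0] ⊗ [-3, 2] and rank(T) ≤ 1.
Equivalently every frontal slice T[:,:,k] is c[k] times the rank-1 matrix [0, 1] ⊗ [1, 0]. So T has rank 1 (it is nonzero).

Yes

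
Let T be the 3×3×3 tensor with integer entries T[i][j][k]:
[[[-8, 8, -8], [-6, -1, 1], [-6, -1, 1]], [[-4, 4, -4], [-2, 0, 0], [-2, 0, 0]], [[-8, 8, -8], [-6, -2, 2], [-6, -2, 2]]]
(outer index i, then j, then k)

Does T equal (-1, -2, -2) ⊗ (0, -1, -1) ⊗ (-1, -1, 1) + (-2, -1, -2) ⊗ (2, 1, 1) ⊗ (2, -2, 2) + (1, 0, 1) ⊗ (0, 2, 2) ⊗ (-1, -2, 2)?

No

Reconstruct entry (0,1,0) from the claimed factors: Σₗ aₗ[0]bₗ[1]cₗ[0] = (-1)·(-1)·(-1) + (-2)·(1)·(2) + (1)·(2)·(-1) = -7, but T[0,1,0] = -6. The claim is false.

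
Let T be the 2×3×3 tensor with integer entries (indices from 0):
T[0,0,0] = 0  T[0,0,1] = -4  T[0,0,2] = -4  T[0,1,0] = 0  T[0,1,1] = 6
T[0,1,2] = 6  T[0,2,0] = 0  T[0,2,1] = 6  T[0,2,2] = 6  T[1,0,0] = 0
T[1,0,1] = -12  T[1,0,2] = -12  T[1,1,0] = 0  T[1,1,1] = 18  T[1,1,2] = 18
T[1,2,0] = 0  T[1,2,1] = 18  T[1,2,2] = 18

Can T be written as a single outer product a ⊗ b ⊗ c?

If T = a ⊗ b ⊗ c then every fibre of T is a multiple of the corresponding factor, so read the factors off the fibres through the nonzero entry T[0,0,1] = -4.
The mode-1 fibre T[:,0,1] = [-4, -12] gives a = [1, 3] (primitive direction); the mode-2 fibre T[0,:,1] = [-4, 6, 6] gives b = [2, -3, -3]; then c[k] = T[0,0,k] / (a[0]·b[0]) = [0, -4, -4] / 2 = [0, -2, -2].
Expanding [1, 3] ⊗ [2, -3, -3] ⊗ [0, -2, -2] reproduces all 18 entries of T, so T = [1, 3] ⊗ [2, -3, -3] ⊗ [0, -2, -2] and rank(T) ≤ 1.
Equivalently every frontal slice T[:,:,k] is c[k] times the rank-1 matrix [1, 3] ⊗ [2, -3, -3]. So T has rank 1 (it is nonzero).

Yes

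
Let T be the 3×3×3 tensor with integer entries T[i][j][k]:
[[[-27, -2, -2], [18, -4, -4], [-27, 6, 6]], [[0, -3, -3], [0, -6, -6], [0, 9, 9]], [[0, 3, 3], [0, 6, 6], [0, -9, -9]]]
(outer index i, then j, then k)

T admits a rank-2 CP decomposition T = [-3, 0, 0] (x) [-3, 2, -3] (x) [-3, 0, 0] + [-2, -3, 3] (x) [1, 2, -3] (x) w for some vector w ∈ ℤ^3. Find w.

w = [0, 1, 1]

Subtract the known terms from T to get the rank-1 residual R = [-2, -3, 3] (x) [1, 2, -3] (x) w, so R[i,j,k] = a[i]·b[j]·w[k]. Pick indices with nonzero a[0]·b[0] = (-2)·(1) = -2. Only the fibre through (0,0,·) is needed: R[0,0,:] = T[0,0,:] − Σₗ aₗ[0]bₗ[0]cₗ = [-27, -2, -2] − (-3)·(-3)·[-3, 0, 0] = [0, -2, -2]. Then w[k] = R[0,0,k] / -2 for each k, giving w = [0, -2, -2] / -2 = [0, 1, 1].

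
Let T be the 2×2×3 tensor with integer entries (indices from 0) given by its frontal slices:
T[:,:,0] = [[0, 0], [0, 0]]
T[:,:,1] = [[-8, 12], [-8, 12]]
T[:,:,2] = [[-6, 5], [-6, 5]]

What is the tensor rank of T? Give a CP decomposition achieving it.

rank(T) = 2

Lower bound: the mode-3 unfolding of T (rows indexed by k, columns by (i,j) = (0,0), (0,1), (1,0), (1,1)) is [[0, 0, 0, 0], [-8, 12, -8, 12], [-6, 5, -6, 5]].
There the 2×2 minor on rows k ∈ {1, 2}, columns (i,j) ∈ {(0,0), (0,1)} is det [[-8, 12], [-6, 5]] = 32 ≠ 0, so this unfolding has rank ≥ 2; CP rank is at least every unfolding rank, so rank(T) ≥ 2. (Unfolding ranks only ever bound the CP rank from below — rank(T) can be strictly larger than all of them — so the matching upper bound has to come from an explicit 2-term decomposition.)
Upper bound — finding two terms. Every mode-1 slice of T is a multiple of one matrix: T[i,:,:] = a[i]·M with a = (1, 1) and M = [[0, -8, -6], [0, 12, 5]] (rows indexed by j, columns by k). So it suffices to write M as a sum of two rank-1 matrices.
Splitting M by its rows (j = 0, 1), M = (1, 0)(0, -8, -6)ᵀ + (0, 1)(0, 12, 5)ᵀ.
Hence T = (1, 1) ∘ (1, 0) ∘ (0, -8, -6) + (1, 1) ∘ (0, 1) ∘ (0, 12, 5), so rank(T) ≤ 2.
These bounds meet, so rank(T) = 2.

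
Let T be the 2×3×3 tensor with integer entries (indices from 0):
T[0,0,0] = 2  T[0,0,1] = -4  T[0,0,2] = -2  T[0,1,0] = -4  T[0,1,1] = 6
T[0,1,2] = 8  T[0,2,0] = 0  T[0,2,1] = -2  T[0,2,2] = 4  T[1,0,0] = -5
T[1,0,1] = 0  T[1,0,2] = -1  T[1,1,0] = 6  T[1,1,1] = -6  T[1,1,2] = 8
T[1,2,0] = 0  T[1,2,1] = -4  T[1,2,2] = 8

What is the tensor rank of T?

3

Lower bound: in the mode-2 unfolding of T (rows indexed by j, columns by (i,k)) the 3×3 minor on rows j ∈ {0, 1, 2}, columns (i,k) ∈ {(0,0), (0,1), (1,0)} is det [[2, -4, -5], [-4, 6, 6], [0, -2, 0]] = -16 ≠ 0, so that unfolding has rank ≥ 3 and hence rank(T) ≥ 3 (CP rank is at least every unfolding rank, though it can be larger).
Upper bound: T is a sum of 3 rank-1 terms, T = [0, 1] ⊗ [1, -1, 0] ⊗ [-4, -2, -2] + [1, 2] ⊗ [0, 1, 1] ⊗ [0, -2, 4] + [2, -1] ⊗ [1, -2, 0] ⊗ [1, -2, -1] (written with every a and b primitive with positive leading entry and the scale carried by c; CP decompositions are not unique, and this one is verified by expanding entrywise), so rank(T) ≤ 3.
These bounds meet, so rank(T) = 3.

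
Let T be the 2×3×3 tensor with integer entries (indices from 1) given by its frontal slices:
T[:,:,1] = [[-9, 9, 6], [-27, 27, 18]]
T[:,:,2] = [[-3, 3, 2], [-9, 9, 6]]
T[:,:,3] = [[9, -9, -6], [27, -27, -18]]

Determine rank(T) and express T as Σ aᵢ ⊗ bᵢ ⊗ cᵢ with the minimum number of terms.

rank(T) = 1

Lower bound: T ≠ 0 (e.g. T[1,1,1] = -9), so rank(T) ≥ 1.
Upper bound: if T = a ⊗ b ⊗ c then every fibre of T is a multiple of the corresponding factor, so read the factors off the fibres through the nonzero entry T[1,1,1] = -9.
The mode-1 fibre T[:,1,1] = [-9, -27] gives a = [1, 3] (primitive direction); the mode-2 fibre T[1,:,1] = [-9, 9, 6] gives b = [3, -3, -2]; then c[k] = T[1,1,k] / (a[1]·b[1]) = [-9, -3, 9] / 3 = [-3, -1, 3].
Expanding [1, 3] ⊗ [3, -3, -2] ⊗ [-3, -1, 3] reproduces all 18 entries of T, so T = [1, 3] ⊗ [3, -3, -2] ⊗ [-3, -1, 3] and rank(T) ≤ 1.
These bounds meet, so rank(T) = 1.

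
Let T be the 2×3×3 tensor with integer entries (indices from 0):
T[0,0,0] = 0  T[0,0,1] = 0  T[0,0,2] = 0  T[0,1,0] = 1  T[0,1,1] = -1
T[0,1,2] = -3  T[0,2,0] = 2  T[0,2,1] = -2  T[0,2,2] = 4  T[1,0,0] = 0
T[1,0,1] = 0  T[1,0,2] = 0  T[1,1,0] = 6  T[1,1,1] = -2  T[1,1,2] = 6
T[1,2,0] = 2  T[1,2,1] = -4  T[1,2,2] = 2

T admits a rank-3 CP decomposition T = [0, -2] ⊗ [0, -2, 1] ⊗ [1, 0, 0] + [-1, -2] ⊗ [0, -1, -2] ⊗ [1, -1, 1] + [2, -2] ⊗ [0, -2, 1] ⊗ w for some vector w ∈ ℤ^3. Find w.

Subtract the known terms from T to get the rank-1 residual R = [2, -2] ⊗ [0, -2, 1] ⊗ w, so R[i,j,k] = a[i]·b[j]·w[k]. Pick indices with nonzero a[0]·b[1] = (2)·(-2) = -4. Only the fibre through (0,1,·) is needed: R[0,1,:] = T[0,1,:] − Σₗ aₗ[0]bₗ[1]cₗ = [1, -1, -3] − (0)·(-2)·[1, 0, 0] − (-1)·(-1)·[1, -1, 1] = [0, 0, -4]. Then w[k] = R[0,1,k] / -4 for each k, giving w = [0, 0, -4] / -4 = [0, 0, 1].

w = [0, 0, 1]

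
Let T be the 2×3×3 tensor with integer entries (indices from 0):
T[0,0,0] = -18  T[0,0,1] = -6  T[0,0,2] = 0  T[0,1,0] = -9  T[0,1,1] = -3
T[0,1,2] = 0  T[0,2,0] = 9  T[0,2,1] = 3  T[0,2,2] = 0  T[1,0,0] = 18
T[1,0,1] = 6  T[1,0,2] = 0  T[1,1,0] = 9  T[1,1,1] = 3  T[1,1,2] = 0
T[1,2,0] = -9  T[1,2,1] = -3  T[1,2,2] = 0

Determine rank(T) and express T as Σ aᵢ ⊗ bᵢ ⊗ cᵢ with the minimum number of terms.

Lower bound: T ≠ 0 (e.g. T[0,0,0] = -18), so rank(T) ≥ 1.
Upper bound: if T = a ⊗ b ⊗ c then every fibre of T is a multiple of the corresponding factor, so read the factors off the fibres through the nonzero entry T[0,0,0] = -18.
The mode-1 fibre T[:,0,0] = [-18, 18] gives a = (1, -1) (primitive direction); the mode-2 fibre T[0,:,0] = [-18, -9, 9] gives b = (2, 1, -1); then c[k] = T[0,0,k] / (a[0]·b[0]) = [-18, -6, 0] / 2 = (-9, -3, 0).
Expanding (1, -1) ⊗ (2, 1, -1) ⊗ (-9, -3, 0) reproduces all 18 entries of T, so T = (1, -1) ⊗ (2, 1, -1) ⊗ (-9, -3, 0) and rank(T) ≤ 1.
These bounds meet, so rank(T) = 1.

rank(T) = 1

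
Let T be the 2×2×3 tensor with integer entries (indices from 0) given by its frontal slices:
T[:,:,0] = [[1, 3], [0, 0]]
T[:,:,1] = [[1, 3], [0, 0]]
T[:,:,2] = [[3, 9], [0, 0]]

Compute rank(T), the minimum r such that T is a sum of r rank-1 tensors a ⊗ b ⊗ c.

Lower bound: T ≠ 0 (e.g. T[0,0,0] = 1), so rank(T) ≥ 1.
Upper bound: if T = a ⊗ b ⊗ c then every fibre of T is a multiple of the corresponding factor, so read the factors off the fibres through the nonzero entry T[0,0,0] = 1.
The mode-1 fibre T[:,0,0] = [1, 0] gives a = [1, 0] (primitive direction); the mode-2 fibre T[0,:,0] = [1, 3] gives b = [1, 3]; then c[k] = T[0,0,k] / (a[0]·b[0]) = [1, 1, 3] / 1 = [1, 1, 3].
Expanding [1, 0] ⊗ [1, 3] ⊗ [1, 1, 3] reproduces all 12 entries of T, so T = [1, 0] ⊗ [1, 3] ⊗ [1, 1, 3] and rank(T) ≤ 1.
These bounds meet, so rank(T) = 1.

1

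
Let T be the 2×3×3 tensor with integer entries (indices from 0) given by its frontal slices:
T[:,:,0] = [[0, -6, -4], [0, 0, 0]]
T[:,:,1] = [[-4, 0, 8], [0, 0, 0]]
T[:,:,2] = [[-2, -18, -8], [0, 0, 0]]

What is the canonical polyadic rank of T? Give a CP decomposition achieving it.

Lower bound: the mode-2 unfolding of T (rows indexed by j, columns by (i,k) = (0,0), (0,1), (0,2), (1,0), (1,1), (1,2)) is [[0, -4, -2, 0, 0, 0], [-6, 0, -18, 0, 0, 0], [-4, 8, -8, 0, 0, 0]].
There the 2×2 minor on rows j ∈ {0, 1}, columns (i,k) ∈ {(0,0), (0,1)} is det [[0, -4], [-6, 0]] = -24 ≠ 0, so this unfolding has rank ≥ 2; CP rank is at least every unfolding rank, so rank(T) ≥ 2. (Flattening ranks never certify an upper bound on CP rank; for that we must actually write T with 2 rank-1 terms.)
Upper bound — finding two terms. Every mode-1 slice of T is a multiple of one matrix: T[i,:,:] = a[i]·M with a = [1, 0] and M = [[0, -4, -2], [-6, 0, -18], [-4, 8, -8]] (rows indexed by j, columns by k). So it suffices to write M as a sum of two rank-1 matrices.
The columns of M satisfy (column 1) = −6·(column 0) + 2·(column 2), so splitting by columns, M = [0, -6, -4][1, -6, 0]ᵀ + [-2, -18, -8][0, 2, 1]ᵀ.
Hence T = [1, 0] ∘ [0, -6, -4] ∘ [1, -6, 0] + [1, 0] ∘ [-2, -18, -8] ∘ [0, 2, 1], so rank(T) ≤ 2.
These bounds meet, so rank(T) = 2.
Check entry T[1,0,1] = 0: (0)·(0)·(-6) + (0)·(-2)·(2) = 0.

rank(T) = 2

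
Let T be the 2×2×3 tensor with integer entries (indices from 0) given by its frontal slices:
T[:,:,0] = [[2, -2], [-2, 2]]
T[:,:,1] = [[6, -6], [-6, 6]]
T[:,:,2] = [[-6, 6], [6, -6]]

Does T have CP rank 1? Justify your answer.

Yes

If T = a (x) b (x) c then every fibre of T is a multiple of the corresponding factor, so read the factors off the fibres through the nonzero entry T[0,0,0] = 2.
The mode-1 fibre T[:,0,0] = [2, -2] gives a = (1, -1) (primitive direction); the mode-2 fibre T[0,:,0] = [2, -2] gives b = (1, -1); then c[k] = T[0,0,k] / (a[0]·b[0]) = [2, 6, -6] / 1 = (2, 6, -6).
Expanding (1, -1) (x) (1, -1) (x) (2, 6, -6) reproduces all 12 entries of T, so T = (1, -1) (x) (1, -1) (x) (2, 6, -6) and rank(T) ≤ 1.
Equivalently every frontal slice T[:,:,k] is c[k] times the rank-1 matrix (1, -1) (x) (1, -1). So T has rank 1 (it is nonzero).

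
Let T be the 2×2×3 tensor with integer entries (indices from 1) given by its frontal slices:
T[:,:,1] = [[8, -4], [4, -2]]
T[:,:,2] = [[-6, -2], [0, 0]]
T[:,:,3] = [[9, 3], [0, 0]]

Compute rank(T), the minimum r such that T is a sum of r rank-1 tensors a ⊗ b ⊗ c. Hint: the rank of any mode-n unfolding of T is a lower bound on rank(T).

Lower bound: the mode-3 unfolding of T (rows indexed by k, columns by (i,j) = (1,1), (1,2), (2,1), (2,2)) is [[8, -4, 4, -2], [-6, -2, 0, 0], [9, 3, 0, 0]].
There the 2×2 minor on rows k ∈ {1, 2}, columns (i,j) ∈ {(1,1), (1,2)} is det [[8, -4], [-6, -2]] = -40 ≠ 0, so this unfolding has rank ≥ 2; CP rank is at least every unfolding rank, so rank(T) ≥ 2. (Flattening ranks never certify an upper bound on CP rank; for that we must actually write T with 2 rank-1 terms.)
Upper bound — finding two terms. Write S_k = T[:,:,k] for the frontal slices: S₁ = [[8, -4], [4, -2]], S₂ = [[-6, -2], [0, 0]], S₃ = [[9, 3], [0, 0]].
If T = a₁ ⊗ b₁ ⊗ c₁ + a₂ ⊗ b₂ ⊗ c₂ then each S_k = c₁[k]·a₁b₁ᵀ + c₂[k]·a₂b₂ᵀ. S₁ and S₂ are linearly independent, so a₁b₁ᵀ and a₂b₂ᵀ must span the same plane of matrices: they are the rank-1 matrices of the form x·S₁ + y·S₂.
det(x·S₁ + y·S₂) is 20·xy = 20·(y)(x), vanishing at (x:y) = (1:0) and (0:1).
M₁ = S₁ = [[8, -4], [4, -2]] = 2·(2, 1)(2, -1)ᵀ and M₂ = S₂ = [[-6, -2], [0, 0]] = (-2)·(1, 0)(3, 1)ᵀ, so take a₁ = (2, 1), b₁ = (2, -1), a₂ = (1, 0), b₂ = (3, 1).
Each slice is an integer combination of E₁ = a₁b₁ᵀ and E₂ = a₂b₂ᵀ: S₁ = 2·E₁, S₂ = −2·E₂, S₃ = 3·E₂; reading off coefficients, c₁ = (2, 0, 0) and c₂ = (0, -2, 3).
Hence T = (2, 1) ⊗ (2, -1) ⊗ (2, 0, 0) + (1, 0) ⊗ (3, 1) ⊗ (0, -2, 3), so rank(T) ≤ 2.
These bounds meet, so rank(T) = 2.

2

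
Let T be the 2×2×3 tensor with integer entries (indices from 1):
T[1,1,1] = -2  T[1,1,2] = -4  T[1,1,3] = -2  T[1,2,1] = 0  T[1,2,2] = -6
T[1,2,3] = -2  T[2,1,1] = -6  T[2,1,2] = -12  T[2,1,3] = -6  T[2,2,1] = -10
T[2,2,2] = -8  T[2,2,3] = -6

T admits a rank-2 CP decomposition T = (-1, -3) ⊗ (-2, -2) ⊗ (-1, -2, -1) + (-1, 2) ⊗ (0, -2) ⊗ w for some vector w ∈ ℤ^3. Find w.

Subtract the known terms from T to get the rank-1 residual R = (-1, 2) ⊗ (0, -2) ⊗ w, so R[i,j,k] = a[i]·b[j]·w[k]. Pick indices with nonzero a[1]·b[2] = (-1)·(-2) = 2. Only the fibre through (1,2,·) is needed: R[1,2,:] = T[1,2,:] − Σₗ aₗ[1]bₗ[2]cₗ = [0, -6, -2] − (-1)·(-2)·(-1, -2, -1) = [2, -2, 0]. Then w[k] = R[1,2,k] / 2 for each k, giving w = [2, -2, 0] / 2 = (1, -1, 0).

w = (1, -1, 0)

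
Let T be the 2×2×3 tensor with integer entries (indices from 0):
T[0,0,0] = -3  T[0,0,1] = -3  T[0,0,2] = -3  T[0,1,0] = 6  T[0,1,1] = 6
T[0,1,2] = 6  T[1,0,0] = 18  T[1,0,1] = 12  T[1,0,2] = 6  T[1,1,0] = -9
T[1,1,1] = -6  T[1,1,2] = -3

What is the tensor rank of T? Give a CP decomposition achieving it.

rank(T) = 2

Lower bound: the mode-1 unfolding of T (rows indexed by i, columns by (j,k) = (0,0), (0,1), (0,2), (1,0), (1,1), (1,2)) is [[-3, -3, -3, 6, 6, 6], [18, 12, 6, -9, -6, -3]].
There the 2×2 minor on rows i ∈ {0, 1}, columns (j,k) ∈ {(0,0), (0,1)} is det [[-3, -3], [18, 12]] = 18 ≠ 0, so this unfolding has rank ≥ 2; CP rank is at least every unfolding rank, so rank(T) ≥ 2. (This is only a lower bound: in general the CP rank may exceed every unfolding rank, so we still need to exhibit 2 rank-1 terms summing to T.)
Upper bound — finding two terms. Write S_k = T[:,:,k] for the frontal slices: S₀ = [[-3, 6], [18, -9]], S₁ = [[-3, 6], [12, -6]], S₂ = [[-3, 6], [6, -3]].
If T = a₁ ⊗ b₁ ⊗ c₁ + a₂ ⊗ b₂ ⊗ c₂ then each S_k = c₁[k]·a₁b₁ᵀ + c₂[k]·a₂b₂ᵀ. S₀ and S₁ are linearly independent, so a₁b₁ᵀ and a₂b₂ᵀ must span the same plane of matrices: they are the rank-1 matrices of the form x·S₀ + y·S₁.
det(x·S₀ + y·S₁) is −81·x² − 135·xy − 54·y² = (-27)·(3·x + 2·y)(x + y), vanishing at (x:y) = (2:-3) and (1:-1).
M₁ = 2·S₀ − 3·S₁ = [[3, -6], [0, 0]] = 3·(1, 0)(1, -2)ᵀ and M₂ = S₀ − S₁ = [[0, 0], [6, -3]] = 3·(0, 1)(2, -1)ᵀ, so take a₁ = (1, 0), b₁ = (1, -2), a₂ = (0, 1), b₂ = (2, -1).
Each slice is an integer combination of E₁ = a₁b₁ᵀ and E₂ = a₂b₂ᵀ: S₀ = −3·E₁ + 9·E₂, S₁ = −3·E₁ + 6·E₂, S₂ = −3·E₁ + 3·E₂; reading off coefficients, c₁ = (-3, -3, -3) and c₂ = (9, 6, 3).
Hence T = (1, 0) ⊗ (1, -2) ⊗ (-3, -3, -3) + (0, 1) ⊗ (2, -1) ⊗ (9, 6, 3), so rank(T) ≤ 2.
These bounds meet, so rank(T) = 2.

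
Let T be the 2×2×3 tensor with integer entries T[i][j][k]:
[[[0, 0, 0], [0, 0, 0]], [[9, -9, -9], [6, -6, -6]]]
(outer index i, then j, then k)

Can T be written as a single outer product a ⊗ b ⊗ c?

Yes

If T = a ⊗ b ⊗ c then every fibre of T is a multiple of the corresponding factor, so read the factors off the fibres through the nonzero entry T[1,0,0] = 9.
The mode-1 fibre T[:,0,0] = [0, 9] gives a = [0, 1] (primitive direction); the mode-2 fibre T[1,:,0] = [9, 6] gives b = [3, 2]; then c[k] = T[1,0,k] / (a[1]·b[0]) = [9, -9, -9] / 3 = [3, -3, -3].
Expanding [0, 1] ⊗ [3, 2] ⊗ [3, -3, -3] reproduces all 12 entries of T, so T = [0, 1] ⊗ [3, 2] ⊗ [3, -3, -3] and rank(T) ≤ 1.
Equivalently every frontal slice T[:,:,k] is c[k] times the rank-1 matrix [0, 1] ⊗ [3, 2]. So T has rank 1 (it is nonzero).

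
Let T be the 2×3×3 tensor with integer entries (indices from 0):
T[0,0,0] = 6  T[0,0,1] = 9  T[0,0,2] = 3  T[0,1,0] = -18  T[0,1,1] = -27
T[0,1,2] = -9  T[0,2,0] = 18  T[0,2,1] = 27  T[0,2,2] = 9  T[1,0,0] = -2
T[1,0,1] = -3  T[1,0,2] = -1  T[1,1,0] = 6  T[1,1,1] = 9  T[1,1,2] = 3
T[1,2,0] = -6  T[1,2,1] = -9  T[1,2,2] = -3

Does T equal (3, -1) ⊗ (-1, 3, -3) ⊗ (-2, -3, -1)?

Yes

Reconstruct entrywise from the claimed factors. For example, T[0,2,2] = 9 and Σₗ aₗ[0]bₗ[2]cₗ[2] = (3)·(-3)·(-1) = 9; checking all 18 entries, every one matches. The claim holds.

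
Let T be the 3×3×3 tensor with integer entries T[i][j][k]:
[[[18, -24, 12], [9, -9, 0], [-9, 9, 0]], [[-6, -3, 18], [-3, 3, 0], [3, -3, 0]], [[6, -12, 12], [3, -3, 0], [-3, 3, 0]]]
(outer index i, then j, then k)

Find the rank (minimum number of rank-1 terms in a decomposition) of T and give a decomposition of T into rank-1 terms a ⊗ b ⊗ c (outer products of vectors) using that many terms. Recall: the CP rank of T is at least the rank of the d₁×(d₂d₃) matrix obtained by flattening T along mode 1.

rank(T) = 2

Lower bound: the mode-1 unfolding of T (rows indexed by i, columns by (j,k) = (0,0), (0,1), (0,2), (1,0), (1,1), (1,2), (2,0), (2,1), (2,2)) is [[18, -24, 12, 9, -9, 0, -9, 9, 0], [-6, -3, 18, -3, 3, 0, 3, -3, 0], [6, -12, 12, 3, -3, 0, -3, 3, 0]].
There the 2×2 minor on rows i ∈ {0, 1}, columns (j,k) ∈ {(0,0), (0,1)} is det [[18, -24], [-6, -3]] = -198 ≠ 0, so this unfolding has rank ≥ 2; CP rank is at least every unfolding rank, so rank(T) ≥ 2. (This is only a lower bound: in general the CP rank may exceed every unfolding rank, so we still need to exhibit 2 rank-1 terms summing to T.)
Upper bound — finding two terms. Write S_k = T[:,:,k] for the frontal slices: S₀ = [[18, 9, -9], [-6, -3, 3], [6, 3, -3]], S₁ = [[-24, -9, 9], [-3, 3, -3], [-12, -3, 3]], S₂ = [[12, 0, 0], [18, 0, 0], [12, 0, 0]].
If T = a₁ ⊗ b₁ ⊗ c₁ + a₂ ⊗ b₂ ⊗ c₂ then each S_k = c₁[k]·a₁b₁ᵀ + c₂[k]·a₂b₂ᵀ. S₀ and S₁ are linearly independent, so a₁b₁ᵀ and a₂b₂ᵀ must span the same plane of matrices: they are the rank-1 matrices of the form x·S₀ + y·S₁.
The 2×2 minor of x·S₀ + y·S₁ on rows {0,1}, columns {0,1} is 99·xy − 99·y² = 99·(x − y)(y), vanishing at (x:y) = (1:1) and (1:0).
M₁ = S₀ + S₁ = [[-6, 0, 0], [-9, 0, 0], [-6, 0, 0]] = (-3)·[2, 3, 2][1, 0, 0]ᵀ and M₂ = S₀ = [[18, 9, -9], [-6, -3, 3], [6, 3, -3]] = 3·[3, -1, 1][2, 1, -1]ᵀ, so take a₁ = [2, 3, 2], b₁ = [1, 0, 0], a₂ = [3, -1, 1], b₂ = [2, 1, -1].
Each slice is an integer combination of E₁ = a₁b₁ᵀ and E₂ = a₂b₂ᵀ: S₀ = 3·E₂, S₁ = −3·E₁ − 3·E₂, S₂ = 6·E₁; reading off coefficients, c₁ = [0, -3, 6] and c₂ = [3, -3, 0].
Hence T = [2, 3, 2] ⊗ [1, 0, 0] ⊗ [0, -3, 6] + [3, -1, 1] ⊗ [2, 1, -1] ⊗ [3, -3, 0], so rank(T) ≤ 2.
These bounds meet, so rank(T) = 2.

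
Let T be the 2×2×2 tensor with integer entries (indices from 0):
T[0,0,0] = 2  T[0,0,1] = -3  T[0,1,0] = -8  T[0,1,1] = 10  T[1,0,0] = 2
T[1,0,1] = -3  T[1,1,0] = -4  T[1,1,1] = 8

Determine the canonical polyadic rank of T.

Lower bound: in the mode-2 unfolding of T (rows indexed by j, columns by (i,k)) the 2×2 minor on rows j ∈ {0, 1}, columns (i,k) ∈ {(0,0), (0,1)} is det [[2, -3], [-8, 10]] = -4 ≠ 0, so that unfolding has rank ≥ 2 and hence rank(T) ≥ 2 (CP rank is at least every unfolding rank, though it can be larger).
Upper bound: with S_k = T[:,:,k], the two rank-1 terms a₁b₁ᵀ, a₂b₂ᵀ are the rank-1 members of the pencil x·S₀ + y·S₁.
det(x·S₀ + y·S₁) is 8·x² − 16·xy + 6·y² = 2·(2·x − 3·y)(2·x − y), vanishing at (x:y) = (3:2) and (1:2).
M₁ = 3·S₀ + 2·S₁ = [[0, -4], [0, 4]] = (-4)·[1, -1][0, 1]ᵀ and M₂ = S₀ + 2·S₁ = [[-4, 12], [-4, 12]] = (-4)·[1, 1][1, -3]ᵀ, so take a₁ = [1, -1], b₁ = [0, 1], a₂ = [1, 1], b₂ = [1, -3].
Each slice is an integer combination of E₁ = a₁b₁ᵀ and E₂ = a₂b₂ᵀ: S₀ = −2·E₁ + 2·E₂, S₁ = E₁ − 3·E₂; reading off coefficients, c₁ = [-2, 1] and c₂ = [2, -3].
Hence T = [1, -1] ⊗ [0, 1] ⊗ [-2, 1] + [1, 1] ⊗ [1, -3] ⊗ [2, -3], so rank(T) ≤ 2.
These bounds meet, so rank(T) = 2.

2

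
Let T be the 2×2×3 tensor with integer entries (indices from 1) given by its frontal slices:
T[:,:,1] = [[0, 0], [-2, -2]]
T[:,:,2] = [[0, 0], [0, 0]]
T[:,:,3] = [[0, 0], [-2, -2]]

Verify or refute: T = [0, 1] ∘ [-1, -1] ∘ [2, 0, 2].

Reconstruct entrywise from the claimed factors. For example, T[1,1,2] = 0 and Σₗ aₗ[1]bₗ[1]cₗ[2] = (0)·(-1)·(0) = 0; checking all 12 entries, every one matches. The claim holds.

Yes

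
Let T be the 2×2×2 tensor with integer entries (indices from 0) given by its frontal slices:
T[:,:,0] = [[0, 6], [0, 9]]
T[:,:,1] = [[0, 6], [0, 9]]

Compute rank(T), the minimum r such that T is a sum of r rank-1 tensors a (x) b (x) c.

1

Lower bound: T ≠ 0 (e.g. T[0,1,0] = 6), so rank(T) ≥ 1.
Upper bound: the mode-1 fibre T[:,1,0] = [6, 9] gives a = [2, 3] (primitive direction); the mode-2 fibre T[0,:,0] = [0, 6] gives b = [0, 1]; then c[k] = T[0,1,k] / (a[0]·b[1]) = [6, 6] / 2 = [3, 3].
Expanding [2, 3] (x) [0, 1] (x) [3, 3] reproduces all 8 entries of T, so T = [2, 3] (x) [0, 1] (x) [3, 3] and rank(T) ≤ 1.
These bounds meet, so rank(T) = 1.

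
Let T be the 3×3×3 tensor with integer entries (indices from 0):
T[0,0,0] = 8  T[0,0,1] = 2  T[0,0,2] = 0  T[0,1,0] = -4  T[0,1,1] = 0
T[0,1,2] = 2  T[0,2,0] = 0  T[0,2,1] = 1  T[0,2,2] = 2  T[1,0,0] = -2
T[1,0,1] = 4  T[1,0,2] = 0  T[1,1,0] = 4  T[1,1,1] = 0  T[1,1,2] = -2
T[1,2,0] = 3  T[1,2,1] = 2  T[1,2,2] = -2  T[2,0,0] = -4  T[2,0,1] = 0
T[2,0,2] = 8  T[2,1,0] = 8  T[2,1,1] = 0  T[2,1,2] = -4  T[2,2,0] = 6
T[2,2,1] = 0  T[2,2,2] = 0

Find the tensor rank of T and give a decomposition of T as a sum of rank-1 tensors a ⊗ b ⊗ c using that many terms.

Lower bound: in the mode-3 unfolding of T (rows indexed by k, columns by (i,j)) the 3×3 minor on rows k ∈ {0, 1, 2}, columns (i,j) ∈ {(0,0), (0,1), (1,0)} is det [[8, -4, -2], [2, 0, 4], [0, 2, 0]] = -72 ≠ 0, so that unfolding has rank ≥ 3 and hence rank(T) ≥ 3 (CP rank is at least every unfolding rank, though it can be larger).
Upper bound: T is a sum of 3 rank-1 terms, T = [1, -1, -2] ⊗ [2, -2, -1] ⊗ [2, 0, -1] + [1, 2, 0] ⊗ [2, 0, 1] ⊗ [0, 1, -1] + [2, 1, 2] ⊗ [2, 0, 1] ⊗ [1, 0, 1] (written with every a and b primitive with positive leading entry and the scale carried by c; CP decompositions are not unique, and this one is verified by expanding entrywise), so rank(T) ≤ 3.
These bounds meet, so rank(T) = 3.

rank(T) = 3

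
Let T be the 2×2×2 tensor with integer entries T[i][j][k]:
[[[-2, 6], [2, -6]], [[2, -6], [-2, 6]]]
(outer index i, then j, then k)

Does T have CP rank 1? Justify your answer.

If T = a ⊗ b ⊗ c then every fibre of T is a multiple of the corresponding factor, so read the factors off the fibres through the nonzero entry T[0,0,0] = -2.
The mode-1 fibre T[:,0,0] = [-2, 2] gives a = [1, -1] (primitive direction); the mode-2 fibre T[0,:,0] = [-2, 2] gives b = [1, -1]; then c[k] = T[0,0,k] / (a[0]·b[0]) = [-2, 6] / 1 = [-2, 6].
Expanding [1, -1] ⊗ [1, -1] ⊗ [-2, 6] reproduces all 8 entries of T, so T = [1, -1] ⊗ [1, -1] ⊗ [-2, 6] and rank(T) ≤ 1.
Equivalently every frontal slice T[:,:,k] is c[k] times the rank-1 matrix [1, -1] ⊗ [1, -1]. So T has rank 1 (it is nonzero).

Yes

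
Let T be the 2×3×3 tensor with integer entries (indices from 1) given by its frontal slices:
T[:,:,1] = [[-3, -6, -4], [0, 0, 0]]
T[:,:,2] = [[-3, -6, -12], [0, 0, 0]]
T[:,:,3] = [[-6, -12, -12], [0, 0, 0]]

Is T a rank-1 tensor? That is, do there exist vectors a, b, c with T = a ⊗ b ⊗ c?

No

The mode-3 unfolding of T (rows indexed by k, columns by (i,j) = (1,1), (1,2), (1,3), (2,1), (2,2), (2,3)) is [[-3, -6, -4, 0, 0, 0], [-3, -6, -12, 0, 0, 0], [-6, -12, -12, 0, 0, 0]].
There the 2×2 minor on rows k ∈ {1, 2}, columns (i,j) ∈ {(1,1), (1,3)} is det [[-3, -4], [-3, -12]] = 24 ≠ 0, so this unfolding has rank ≥ 2; CP rank is at least every unfolding rank, so rank(T) ≥ 2.
In particular rank(T) ≥ 2 > 1, so T is not rank-1.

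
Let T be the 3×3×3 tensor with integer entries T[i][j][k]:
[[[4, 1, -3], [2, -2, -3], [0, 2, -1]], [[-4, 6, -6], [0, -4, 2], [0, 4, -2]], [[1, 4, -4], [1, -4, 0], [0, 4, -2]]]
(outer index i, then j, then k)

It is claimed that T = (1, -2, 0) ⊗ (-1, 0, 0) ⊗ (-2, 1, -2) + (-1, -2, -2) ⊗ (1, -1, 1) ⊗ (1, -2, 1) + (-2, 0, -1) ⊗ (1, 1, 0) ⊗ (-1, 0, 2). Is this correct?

No

Reconstruct entry (0,0,0) from the claimed factors: Σₗ aₗ[0]bₗ[0]cₗ[0] = (1)·(-1)·(-2) + (-1)·(1)·(1) + (-2)·(1)·(-1) = 3, but T[0,0,0] = 4. The claim is false.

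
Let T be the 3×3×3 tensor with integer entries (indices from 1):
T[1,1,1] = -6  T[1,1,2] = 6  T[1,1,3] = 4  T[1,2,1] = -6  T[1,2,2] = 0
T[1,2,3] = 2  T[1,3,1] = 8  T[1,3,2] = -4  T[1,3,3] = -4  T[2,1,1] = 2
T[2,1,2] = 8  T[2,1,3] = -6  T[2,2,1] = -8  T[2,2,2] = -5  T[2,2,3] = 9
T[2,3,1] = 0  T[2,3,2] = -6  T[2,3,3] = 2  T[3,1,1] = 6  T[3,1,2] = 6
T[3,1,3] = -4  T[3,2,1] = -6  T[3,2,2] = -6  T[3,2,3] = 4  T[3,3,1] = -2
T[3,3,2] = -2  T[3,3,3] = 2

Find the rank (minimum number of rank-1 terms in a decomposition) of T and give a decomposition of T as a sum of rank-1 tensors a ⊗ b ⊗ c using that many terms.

rank(T) = 3

Lower bound: the mode-2 unfolding of T (rows indexed by j, columns by (i,k) = (1,1), (1,2), (1,3), (2,1), (2,2), (2,3), (3,1), (3,2), (3,3)) is [[-6, 6, 4, 2, 8, -6, 6, 6, -4], [-6, 0, 2, -8, -5, 9, -6, -6, 4], [8, -4, -4, 0, -6, 2, -2, -2, 2]].
There the 3×3 minor on rows j ∈ {1, 2, 3}, columns (i,k) ∈ {(1,1), (1,2), (2,1)} is det [[-6, 6, 2], [-6, 0, -8], [8, -4, 0]] = -144 ≠ 0, so this unfolding has rank ≥ 3; CP rank is at least every unfolding rank, so rank(T) ≥ 3. (Unfolding ranks only ever bound the CP rank from below — rank(T) can be strictly larger than all of them — so the matching upper bound has to come from an explicit 3-term decomposition.)
Upper bound: T is a sum of 3 rank-1 terms, T = (0, 2, 1) ⊗ (2, -2, -1) ⊗ (2, 2, -2) + (1, -1, 1) ⊗ (1, -1, 0) ⊗ (2, 2, 0) + (2, 1, 0) ⊗ (2, 1, -2) ⊗ (-2, 1, 1) (written with every a and b primitive with positive leading entry and the scale carried by c; CP decompositions are not unique, and this one is verified by expanding entrywise), so rank(T) ≤ 3.
These bounds meet, so rank(T) = 3.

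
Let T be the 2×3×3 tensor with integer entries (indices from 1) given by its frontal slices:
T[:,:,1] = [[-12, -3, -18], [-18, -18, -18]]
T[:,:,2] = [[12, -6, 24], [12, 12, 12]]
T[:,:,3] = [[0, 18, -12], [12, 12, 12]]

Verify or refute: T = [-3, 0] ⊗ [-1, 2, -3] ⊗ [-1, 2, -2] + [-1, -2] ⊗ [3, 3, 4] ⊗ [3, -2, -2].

No

Reconstruct entry (1,3,1) from the claimed factors: Σₗ aₗ[1]bₗ[3]cₗ[1] = (-3)·(-3)·(-1) + (-1)·(4)·(3) = -21, but T[1,3,1] = -18. The claim is false.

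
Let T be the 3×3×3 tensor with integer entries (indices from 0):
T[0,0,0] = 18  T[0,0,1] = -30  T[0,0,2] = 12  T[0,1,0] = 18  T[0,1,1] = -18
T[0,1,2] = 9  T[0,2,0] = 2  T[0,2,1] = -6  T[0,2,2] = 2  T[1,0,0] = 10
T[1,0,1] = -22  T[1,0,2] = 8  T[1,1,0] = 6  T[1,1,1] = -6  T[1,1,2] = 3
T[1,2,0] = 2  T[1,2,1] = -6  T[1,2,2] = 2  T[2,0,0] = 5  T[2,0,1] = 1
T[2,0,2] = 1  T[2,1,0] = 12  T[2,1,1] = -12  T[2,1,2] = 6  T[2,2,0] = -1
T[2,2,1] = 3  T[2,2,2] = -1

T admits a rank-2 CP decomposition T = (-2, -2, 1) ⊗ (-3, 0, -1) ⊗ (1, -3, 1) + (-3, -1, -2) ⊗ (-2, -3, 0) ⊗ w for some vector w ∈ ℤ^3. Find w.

w = (2, -2, 1)

Subtract the known terms from T to get the rank-1 residual R = (-3, -1, -2) ⊗ (-2, -3, 0) ⊗ w, so R[i,j,k] = a[i]·b[j]·w[k]. Pick indices with nonzero a[0]·b[0] = (-3)·(-2) = 6. Only the fibre through (0,0,·) is needed: R[0,0,:] = T[0,0,:] − Σₗ aₗ[0]bₗ[0]cₗ = [18, -30, 12] − (-2)·(-3)·(1, -3, 1) = [12, -12, 6]. Then w[k] = R[0,0,k] / 6 for each k, giving w = [12, -12, 6] / 6 = (2, -2, 1).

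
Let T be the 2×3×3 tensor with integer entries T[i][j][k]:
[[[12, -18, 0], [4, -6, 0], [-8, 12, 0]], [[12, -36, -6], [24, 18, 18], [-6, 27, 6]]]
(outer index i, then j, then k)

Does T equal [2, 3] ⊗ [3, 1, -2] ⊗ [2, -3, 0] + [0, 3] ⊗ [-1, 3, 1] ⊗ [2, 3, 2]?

Yes

Reconstruct entrywise from the claimed factors. For example, T[1,0,2] = -6 and Σₗ aₗ[1]bₗ[0]cₗ[2] = (3)·(3)·(0) + (3)·(-1)·(2) = -6; checking all 18 entries, every one matches. The claim holds.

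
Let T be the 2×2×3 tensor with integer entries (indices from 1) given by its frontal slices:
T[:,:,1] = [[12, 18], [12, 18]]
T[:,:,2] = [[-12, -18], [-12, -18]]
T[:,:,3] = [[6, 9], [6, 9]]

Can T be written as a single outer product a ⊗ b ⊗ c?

Yes

If T = a ⊗ b ⊗ c then every fibre of T is a multiple of the corresponding factor, so read the factors off the fibres through the nonzero entry T[1,1,1] = 12.
The mode-1 fibre T[:,1,1] = [12, 12] gives a = [1, 1] (primitive direction); the mode-2 fibre T[1,:,1] = [12, 18] gives b = [2, 3]; then c[k] = T[1,1,k] / (a[1]·b[1]) = [12, -12, 6] / 2 = [6, -6, 3].
Expanding [1, 1] ⊗ [2, 3] ⊗ [6, -6, 3] reproduces all 12 entries of T, so T = [1, 1] ⊗ [2, 3] ⊗ [6, -6, 3] and rank(T) ≤ 1.
Equivalently every frontal slice T[:,:,k] is c[k] times the rank-1 matrix [1, 1] ⊗ [2, 3]. So T has rank 1 (it is nonzero).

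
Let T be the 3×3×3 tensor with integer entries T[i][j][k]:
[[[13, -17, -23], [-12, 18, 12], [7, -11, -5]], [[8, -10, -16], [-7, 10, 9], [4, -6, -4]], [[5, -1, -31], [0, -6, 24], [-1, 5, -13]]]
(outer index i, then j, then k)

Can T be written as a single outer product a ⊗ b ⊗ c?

The mode-1 unfolding of T (rows indexed by i, columns by (j,k) = (0,0), (0,1), (0,2), (1,0), (1,1), (1,2), (2,0), (2,1), (2,2)) is [[13, -17, -23, -12, 18, 12, 7, -11, -5], [8, -10, -16, -7, 10, 9, 4, -6, -4], [5, -1, -31, 0, -6, 24, -1, 5, -13]].
There the 2×2 minor on rows i ∈ {0, 1}, columns (j,k) ∈ {(0,0), (0,1)} is det [[13, -17], [8, -10]] = 6 ≠ 0, so this unfolding has rank ≥ 2; CP rank is at least every unfolding rank, so rank(T) ≥ 2.
In particular rank(T) ≥ 2 > 1, so T is not rank-1.

No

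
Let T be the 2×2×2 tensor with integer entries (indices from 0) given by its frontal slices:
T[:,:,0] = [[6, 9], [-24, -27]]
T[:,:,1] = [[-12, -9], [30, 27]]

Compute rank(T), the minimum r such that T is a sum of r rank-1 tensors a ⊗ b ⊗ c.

2

Lower bound: the mode-2 unfolding of T (rows indexed by j, columns by (i,k) = (0,0), (0,1), (1,0), (1,1)) is [[6, -12, -24, 30], [9, -9, -27, 27]].
There the 2×2 minor on rows j ∈ {0, 1}, columns (i,k) ∈ {(0,0), (0,1)} is det [[6, -12], [9, -9]] = 54 ≠ 0, so this unfolding has rank ≥ 2; CP rank is at least every unfolding rank, so rank(T) ≥ 2. (Unfolding ranks only ever bound the CP rank from below — rank(T) can be strictly larger than all of them — so the matching upper bound has to come from an explicit 2-term decomposition.)
Upper bound — finding two terms. Write S_k = T[:,:,k] for the frontal slices: S₀ = [[6, 9], [-24, -27]], S₁ = [[-12, -9], [30, 27]].
If T = a₁ ⊗ b₁ ⊗ c₁ + a₂ ⊗ b₂ ⊗ c₂ then each S_k = c₁[k]·a₁b₁ᵀ + c₂[k]·a₂b₂ᵀ. S₀ and S₁ are linearly independent, so a₁b₁ᵀ and a₂b₂ᵀ must span the same plane of matrices: they are the rank-1 matrices of the form x·S₀ + y·S₁.
det(x·S₀ + y·S₁) is 54·x² − 54·y² = 54·(x − y)(x + y), vanishing at (x:y) = (1:1) and (1:-1).
M₁ = S₀ + S₁ = [[-6, 0], [6, 0]] = (-6)·[1, -1][1, 0]ᵀ and M₂ = S₀ − S₁ = [[18, 18], [-54, -54]] = 18·[1, -3][1, 1]ᵀ, so take a₁ = [1, -1], b₁ = [1, 0], a₂ = [1, -3], b₂ = [1, 1].
Each slice is an integer combination of E₁ = a₁b₁ᵀ and E₂ = a₂b₂ᵀ: S₀ = −3·E₁ + 9·E₂, S₁ = −3·E₁ − 9·E₂; reading off coefficients, c₁ = [-3, -3] and c₂ = [9, -9].
Hence T = [1, -1] ⊗ [1, 0] ⊗ [-3, -3] + [1, -3] ⊗ [1, 1] ⊗ [9, -9], so rank(T) ≤ 2.
These bounds meet, so rank(T) = 2.
Check entry T[0,0,0] = 6: (1)·(1)·(-3) + (1)·(1)·(9) = 6.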